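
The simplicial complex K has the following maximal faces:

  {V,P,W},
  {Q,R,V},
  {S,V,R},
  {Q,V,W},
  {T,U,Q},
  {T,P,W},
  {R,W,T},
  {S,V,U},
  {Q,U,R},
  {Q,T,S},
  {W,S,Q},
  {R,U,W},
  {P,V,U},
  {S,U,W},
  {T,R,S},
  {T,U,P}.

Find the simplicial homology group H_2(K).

We work with the vertex ordering P < Q < R < S < T < U < V < W. The simplices of K, each written with vertices in increasing order, are:

  0-simplices (8): P, Q, R, S, T, U, V, W
  1-simplices (24): PT, PU, PV, PW, QR, QS, QT, QU, QV, QW, RS, RT, RU, RV, RW, ST, SU, SV, SW, TU, TW, UV, UW, VW
  2-simplices (16): PTU, PTW, PUV, PVW, QRU, QRV, QST, QSW, QTU, QVW, RST, RSV, RTW, RUW, SUV, SUW

Hence C_0 ≅ Z^8, C_1 ≅ Z^24, C_2 ≅ Z^16.

The boundary map ∂_1: C_1 → C_0 maps an edge to its endpoints' difference, ∂[p,q] = q − p.
As a 8×24 matrix over Z this has rank 7, with invariant factors (1,1,1,1,1,1,1).

Boundary ∂_2: C_2 → C_1 sends each 2-simplex [p,q,r] to [q,r] − [p,r] + [p,q]. For instance
  ∂PUV = UV − PV + PU,
  ∂QST = ST − QT + QS.
This gives a 24×16 integer matrix of rank 15; reducing to Smith normal form yields diagonal entries (1,1,1,1,1,1,1,1,1,1,1,1,1,1,1).

Reading off H_k = ker ∂_k / im ∂_{k+1}:

  H_2: rank ker ∂_2 − rank ∂_3 = (16 − 15) − 0 = 1, and there is no ∂_3, so H_2 = Z.

H_2 = Z.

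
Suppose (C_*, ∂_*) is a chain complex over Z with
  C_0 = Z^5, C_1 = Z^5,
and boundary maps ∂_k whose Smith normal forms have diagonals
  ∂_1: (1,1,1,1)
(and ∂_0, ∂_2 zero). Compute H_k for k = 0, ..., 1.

H_0: b_0 = 5 − 0 − 4 = 1; torsion from ∂_1 factors > 1: none. So H_0 ≅ Z.
H_1: b_1 = 5 − 4 − 0 = 1; torsion from ∂_2 factors > 1: none. So H_1 ≅ Z.

H_0 ≅ Z,  H_1 ≅ Z.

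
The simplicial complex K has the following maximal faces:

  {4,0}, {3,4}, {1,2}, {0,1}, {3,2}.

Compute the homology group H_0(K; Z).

We work with the vertex ordering 0 < 1 < 2 < 3 < 4. The simplices of K, each written with vertices in increasing order, are:

  0-simplices (5): [0], [1], [2], [3], [4]
  1-simplices (5): [0,1], [0,4], [1,2], [2,3], [3,4]

so the chain groups are C_0 ≅ Z^5, C_1 ≅ Z^5.

∂_1: C_1 → C_0 maps an edge to its endpoints' difference, ∂[p,q] = q − p.
This gives a 5×5 integer matrix of rank 4; reducing to Smith normal form yields diagonal entries (1,1,1,1).

From H_k ≅ ker(∂_k) / im(∂_{k+1}) we obtain:

  H_0: rank C_0 − rank ∂_1 = 5 − 4 = 1, and the invariant factors of ∂_1 are all 1, so H_0 = Z.

H_0 ≅ Z.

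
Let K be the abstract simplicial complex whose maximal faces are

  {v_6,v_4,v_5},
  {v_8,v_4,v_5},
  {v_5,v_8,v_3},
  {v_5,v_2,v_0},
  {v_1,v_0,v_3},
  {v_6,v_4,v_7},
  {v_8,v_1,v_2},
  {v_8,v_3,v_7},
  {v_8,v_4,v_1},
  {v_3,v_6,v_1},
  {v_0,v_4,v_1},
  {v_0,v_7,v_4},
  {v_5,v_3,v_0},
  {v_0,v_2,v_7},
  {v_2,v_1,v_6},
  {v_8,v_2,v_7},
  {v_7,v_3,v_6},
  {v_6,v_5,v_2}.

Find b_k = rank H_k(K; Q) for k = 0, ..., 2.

b_0 = 1, b_1 = 2, b_2 = 1.

K has 9 vertices, 27 edges, 18 triangles.
rank ∂_0 = 0, rank ∂_1 = 8 ⇒ b_0 = 9 − 0 − 8 = 1; all invariant factors of ∂_1 are 1 so no torsion. So H_0 ≅ Z.
rank ∂_1 = 8, rank ∂_2 = 17 ⇒ b_1 = 27 − 8 − 17 = 2; all invariant factors of ∂_2 are 1 so no torsion. So H_1 ≅ Z^2.
rank ∂_2 = 17, rank ∂_3 = 0 ⇒ b_2 = 18 − 17 − 0 = 1. So H_2 ≅ Z.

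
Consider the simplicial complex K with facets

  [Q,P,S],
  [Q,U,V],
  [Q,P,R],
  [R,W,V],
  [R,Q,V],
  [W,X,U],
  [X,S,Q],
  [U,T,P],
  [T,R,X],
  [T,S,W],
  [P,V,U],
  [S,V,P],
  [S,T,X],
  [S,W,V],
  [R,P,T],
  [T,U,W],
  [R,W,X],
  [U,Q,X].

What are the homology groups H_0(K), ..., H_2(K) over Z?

H_0 = Z,  H_1 = Z ⊕ Z/2,  H_2 = 0.

Order the vertices as P < Q < R < S < T < U < V < W < X. Listing each simplex with vertices in this order, K has dimension 2 with simplices:

  0-simplices (9): P, Q, R, S, T, U, V, W, X
  1-simplices (27): PQ, PR, PS, PT, PU, PV, QR, QS, QU, QV, QX, RT, RV, RW, RX, ST, SV, SW, SX, TU, TW, TX, UV, UW, UX, VW, WX
  2-simplices (18): PQR, PQS, PRT, PSV, PTU, PUV, QRV, QSX, QUV, QUX, RTX, RVW, RWX, STW, STX, SVW, TUW, UWX

giving chain groups C_0 ≅ Z^9, C_1 ≅ Z^27, C_2 ≅ Z^18.

The boundary map ∂_1: C_1 → C_0 sends each edge [p,q] (with p < q) to q − p.
This gives a 9×27 integer matrix of rank 8; reducing to Smith normal form yields diagonal entries (1,1,1,1,1,1,1,1).

The boundary map ∂_2: C_2 → C_1 maps a triangle to the signed sum of its edges. For instance
  ∂SVW = VW − SW + SV,
  ∂PQR = QR − PR + PQ.
This gives a 27×18 integer matrix of rank 18; reducing to Smith normal form yields diagonal entries (1,1,1,1,1,1,1,1,1,1,1,1,1,1,1,1,1,2).

Reading off H_k = ker ∂_k / im ∂_{k+1}:

  H_0: rank C_0 − rank ∂_1 = 9 − 8 = 1, and the invariant factors of ∂_1 are all 1, so H_0 ≅ Z.
  H_1: rank ker ∂_1 − rank ∂_2 = (27 − 8) − 18 = 1, and ∂_2 has invariant factor 2 > 1, so H_1 ≅ Z ⊕ Z/2.
  H_2: rank ker ∂_2 − rank ∂_3 = (18 − 18) − 0 = 0, and there is no ∂_3, so H_2 ≅ 0.

(K is a triangulation of the Klein bottle.)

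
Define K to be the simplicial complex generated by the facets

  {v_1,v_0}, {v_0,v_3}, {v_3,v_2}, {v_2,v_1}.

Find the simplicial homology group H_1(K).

Order the vertices as v_0 < v_1 < v_2 < v_3. Listing each simplex with vertices in this order, K has dimension 1 with simplices:

  0-simplices (4): [v_0], [v_1], [v_2], [v_3]
  1-simplices (4): [v_0,v_1], [v_0,v_3], [v_1,v_2], [v_2,v_3]

Hence C_0 ≅ Z^4, C_1 ≅ Z^4.

Boundary ∂_1: C_1 → C_0 maps an edge to its endpoints' difference, ∂[p,q] = q − p. For instance
  ∂[v_2,v_3] = [v_3] − [v_2].
This gives a 4×4 integer matrix of rank 3; reducing to Smith normal form yields diagonal entries (1,1,1).

Reading off H_k = ker ∂_k / im ∂_{k+1}:

  H_1: rank ker ∂_1 − rank ∂_2 = (4 − 3) − 0 = 1, and there is no ∂_2, so H_1 ≅ Z.

H_1 ≅ Z.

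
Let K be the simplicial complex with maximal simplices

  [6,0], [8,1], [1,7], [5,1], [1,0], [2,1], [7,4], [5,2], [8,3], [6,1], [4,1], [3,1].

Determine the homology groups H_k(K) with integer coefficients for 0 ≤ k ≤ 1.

H_0 ≅ Z,  H_1 ≅ Z^4.

We work with the vertex ordering 0 < 1 < 2 < 3 < 4 < 5 < 6 < 7 < 8. The simplices of K, each written with vertices in increasing order, are:

  0-simplices (9): [0], [1], [2], [3], [4], [5], [6], [7], [8]
  1-simplices (12): [0,1], [0,6], [1,2], [1,3], [1,4], [1,5], [1,6], [1,7], [1,8], [2,5], [3,8], [4,7]

so the chain groups are C_0 ≅ Z^9, C_1 ≅ Z^12.

The boundary map ∂_1: C_1 → C_0 maps an edge to its endpoints' difference, ∂[p,q] = q − p. For instance
  ∂[1,8] = [8] − [1].
This gives a 9×12 integer matrix of rank 8; reducing to Smith normal form yields diagonal entries (1,1,1,1,1,1,1,1).

Now H_k = ker ∂_k / im ∂_{k+1}, so:

  H_0: rank C_0 − rank ∂_1 = 9 − 8 = 1, and the invariant factors of ∂_1 are all 1, so H_0 ≅ Z.
  H_1: rank ker ∂_1 − rank ∂_2 = (12 − 8) − 0 = 4, and there is no ∂_2, so H_1 ≅ Z^4.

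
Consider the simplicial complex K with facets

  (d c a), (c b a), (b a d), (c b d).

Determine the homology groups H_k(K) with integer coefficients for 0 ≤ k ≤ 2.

H_0 ≅ Z,  H_1 = 0,  H_2 ≅ Z.

Fix the vertex order a < b < c < d and write every simplex with vertices in increasing order. Then dim K = 2 and the simplices of K are:

  0-simplices (4): a, b, c, d
  1-simplices (6): ab, ac, ad, bc, bd, cd
  2-simplices (4): abc, abd, acd, bcd

Hence C_0 ≅ Z^4, C_1 ≅ Z^6, C_2 ≅ Z^4.

Boundary ∂_1: C_1 → C_0 maps an edge to its endpoints' difference, ∂[p,q] = q − p.
As a 4×6 matrix over Z this has rank 3, with invariant factors (1,1,1).

The boundary map ∂_2: C_2 → C_1 maps a triangle to the signed sum of its edges. For instance
  ∂bcd = cd − bd + bc,
  ∂acd = cd − ad + ac.
This gives a 6×4 integer matrix of rank 3; reducing to Smith normal form yields diagonal entries (1,1,1).

From H_k ≅ ker(∂_k) / im(∂_{k+1}) we obtain:

  H_0: rank C_0 − rank ∂_1 = 4 − 3 = 1, and the invariant factors of ∂_1 are all 1, so H_0 = Z.
  H_1: rank ker ∂_1 − rank ∂_2 = (6 − 3) − 3 = 0, and the invariant factors of ∂_2 are all 1, so H_1 = 0.
  H_2: rank ker ∂_2 − rank ∂_3 = (4 − 3) − 0 = 1, and there is no ∂_3, so H_2 = Z.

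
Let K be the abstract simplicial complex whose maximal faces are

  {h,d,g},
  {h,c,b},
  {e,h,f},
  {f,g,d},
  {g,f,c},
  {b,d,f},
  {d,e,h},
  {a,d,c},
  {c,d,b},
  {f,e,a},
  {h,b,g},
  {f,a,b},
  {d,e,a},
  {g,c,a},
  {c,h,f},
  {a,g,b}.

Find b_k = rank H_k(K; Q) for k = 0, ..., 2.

b_0 = 1, b_1 = 2, b_2 = 1.

K has 8 vertices, 24 edges, 16 triangles.
rank ∂_0 = 0, rank ∂_1 = 7 ⇒ b_0 = 8 − 0 − 7 = 1; all invariant factors of ∂_1 are 1 so no torsion. So H_0 = Z.
rank ∂_1 = 7, rank ∂_2 = 15 ⇒ b_1 = 24 − 7 − 15 = 2; all invariant factors of ∂_2 are 1 so no torsion. So H_1 = Z^2.
rank ∂_2 = 15, rank ∂_3 = 0 ⇒ b_2 = 16 − 15 − 0 = 1. So H_2 = Z.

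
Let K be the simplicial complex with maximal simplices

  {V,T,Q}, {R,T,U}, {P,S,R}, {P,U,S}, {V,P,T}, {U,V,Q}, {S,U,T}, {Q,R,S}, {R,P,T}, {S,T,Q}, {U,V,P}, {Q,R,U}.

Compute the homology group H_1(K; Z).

H_1 ≅ Z/2Z.

We work with the vertex ordering P < Q < R < S < T < U < V. The simplices of K, each written with vertices in increasing order, are:

  0-simplices (7): P, Q, R, S, T, U, V
  1-simplices (18): PR, PS, PT, PU, PV, QR, QS, QT, QU, QV, RS, RT, RU, ST, SU, TU, TV, UV
  2-simplices (12): PRS, PRT, PSU, PTV, PUV, QRS, QRU, QST, QTV, QUV, RTU, STU

giving chain groups C_0 ≅ Z^7, C_1 ≅ Z^18, C_2 ≅ Z^12.

The boundary map ∂_1: C_1 → C_0 is given by ∂[p,q] = [q] − [p].
The 7×18 boundary matrix has rank 6 and Smith normal form diag(1,1,1,1,1,1).

∂_2: C_2 → C_1 maps a triangle to the signed sum of its edges. For instance
  ∂QST = ST − QT + QS,
  ∂QUV = UV − QV + QU.
The resulting 18×12 matrix has rank 12, and its Smith normal form has invariant factors (1,1,1,1,1,1,1,1,1,1,1,2).

From H_k ≅ ker(∂_k) / im(∂_{k+1}) we obtain:

  H_1: rank ker ∂_1 − rank ∂_2 = (18 − 6) − 12 = 0, and ∂_2 has invariant factor 2 > 1, so H_1 ≅ Z/2Z.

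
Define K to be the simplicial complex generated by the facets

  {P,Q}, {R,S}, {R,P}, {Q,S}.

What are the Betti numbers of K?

Order the vertices as P < Q < R < S. Listing each simplex with vertices in this order, K has dimension 1 with simplices:

  0-simplices (4): P, Q, R, S
  1-simplices (4): PQ, PR, QS, RS

so the chain groups are C_0 ≅ Z^4, C_1 ≅ Z^4.

Boundary ∂_1: C_1 → C_0 sends each edge [p,q] (with p < q) to q − p. For instance
  ∂QS = S − Q.
The resulting 4×4 matrix has rank 3, and its Smith normal form has invariant factors (1,1,1).

Now H_k = ker ∂_k / im ∂_{k+1}, so:

  H_0: rank C_0 − rank ∂_1 = 4 − 3 = 1, and the invariant factors of ∂_1 are all 1, so H_0 = Z.
  H_1: rank ker ∂_1 − rank ∂_2 = (4 − 3) − 0 = 1, and there is no ∂_2, so H_1 = Z.

As a check, the Euler characteristic is 4 − 4 = 0, which agrees with 1 − 1 = 0.
(K is a triangulation of the circle S^1.)

Hence the Betti numbers are b_0 = 1, b_1 = 1.

b_0 = 1, b_1 = 1.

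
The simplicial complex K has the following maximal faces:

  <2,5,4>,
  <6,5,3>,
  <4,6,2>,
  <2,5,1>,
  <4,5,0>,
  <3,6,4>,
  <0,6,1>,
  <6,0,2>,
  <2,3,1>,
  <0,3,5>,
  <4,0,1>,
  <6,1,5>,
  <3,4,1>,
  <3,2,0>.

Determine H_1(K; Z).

H_1 = Z^2.

Fix the vertex order 0 < 1 < 2 < 3 < 4 < 5 < 6 and write every simplex with vertices in increasing order. Then dim K = 2 and the simplices of K are:

  0-simplices (7): [0], [1], [2], [3], [4], [5], [6]
  1-simplices (21): [0,1], [0,2], [0,3], [0,4], [0,5], [0,6], [1,2], [1,3], [1,4], [1,5], [1,6], [2,3], [2,4], [2,5], [2,6], [3,4], [3,5], [3,6], [4,5], [4,6], [5,6]
  2-simplices (14): [0,1,4], [0,1,6], [0,2,3], [0,2,6], [0,3,5], [0,4,5], [1,2,3], [1,2,5], [1,3,4], [1,5,6], [2,4,5], [2,4,6], [3,4,6], [3,5,6]

Hence C_0 ≅ Z^7, C_1 ≅ Z^21, C_2 ≅ Z^14.

∂_1: C_1 → C_0 sends each edge [p,q] (with p < q) to q − p. For instance
  ∂[2,5] = [5] − [2].
As a 7×21 matrix over Z this has rank 6, with invariant factors (1,1,1,1,1,1).

The boundary map ∂_2: C_2 → C_1 maps a triangle to the signed sum of its edges. For instance
  ∂[0,1,4] = [1,4] − [0,4] + [0,1],
  ∂[2,4,5] = [4,5] − [2,5] + [2,4].
The 21×14 boundary matrix has rank 13 and Smith normal form diag(1,1,1,1,1,1,1,1,1,1,1,1,1).

From H_k ≅ ker(∂_k) / im(∂_{k+1}) we obtain:

  H_1: rank ker ∂_1 − rank ∂_2 = (21 − 6) − 13 = 2, and the invariant factors of ∂_2 are all 1, so H_1 ≅ Z^2.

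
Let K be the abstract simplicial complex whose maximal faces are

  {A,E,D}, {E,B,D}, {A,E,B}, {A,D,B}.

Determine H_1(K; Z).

We work with the vertex ordering A < B < D < E. The simplices of K, each written with vertices in increasing order, are:

  0-simplices (4): A, B, D, E
  1-simplices (6): AB, AD, AE, BD, BE, DE
  2-simplices (4): ABD, ABE, ADE, BDE

so the chain groups are C_0 ≅ Z^4, C_1 ≅ Z^6, C_2 ≅ Z^4.

Boundary ∂_1: C_1 → C_0 is given by ∂[p,q] = [q] − [p].
This gives a 4×6 integer matrix of rank 3; reducing to Smith normal form yields diagonal entries (1,1,1).

The boundary map ∂_2: C_2 → C_1 maps a triangle to the signed sum of its edges. For instance
  ∂BDE = DE − BE + BD,
  ∂ABE = BE − AE + AB.
This gives a 6×4 integer matrix of rank 3; reducing to Smith normal form yields diagonal entries (1,1,1).

Reading off H_k = ker ∂_k / im ∂_{k+1}:

  H_1: rank ker ∂_1 − rank ∂_2 = (6 − 3) − 3 = 0, and the invariant factors of ∂_2 are all 1, so H_1 = 0.

(K is a triangulation of the 2-sphere S^2.)

H_1 = 0.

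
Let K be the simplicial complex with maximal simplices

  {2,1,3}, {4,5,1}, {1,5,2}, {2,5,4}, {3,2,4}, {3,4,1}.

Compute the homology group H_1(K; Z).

H_1 = 0.

Take the total order 1 < 2 < 3 < 4 < 5 on the vertex set. Then K (dimension 2) consists of the simplices:

  0-simplices (5): [1], [2], [3], [4], [5]
  1-simplices (9): [1,2], [1,3], [1,4], [1,5], [2,3], [2,4], [2,5], [3,4], [4,5]
  2-simplices (6): [1,2,3], [1,2,5], [1,3,4], [1,4,5], [2,3,4], [2,4,5]

so the chain groups are C_0 ≅ Z^5, C_1 ≅ Z^9, C_2 ≅ Z^6.

Boundary ∂_1: C_1 → C_0 is given by ∂[p,q] = [q] − [p]. For instance
  ∂[2,3] = [3] − [2].
The 5×9 boundary matrix has rank 4 and Smith normal form diag(1,1,1,1).

The boundary map ∂_2: C_2 → C_1 sends each 2-simplex [p,q,r] to [q,r] − [p,r] + [p,q]. For instance
  ∂[1,2,5] = [2,5] − [1,5] + [1,2],
  ∂[1,3,4] = [3,4] − [1,4] + [1,3].
The resulting 9×6 matrix has rank 5, and its Smith normal form has invariant factors (1,1,1,1,1).

Computing H_k = (kernel of ∂_k) / (image of ∂_{k+1}):

  H_1: rank ker ∂_1 − rank ∂_2 = (9 − 4) − 5 = 0, and the invariant factors of ∂_2 are all 1, so H_1 = 0.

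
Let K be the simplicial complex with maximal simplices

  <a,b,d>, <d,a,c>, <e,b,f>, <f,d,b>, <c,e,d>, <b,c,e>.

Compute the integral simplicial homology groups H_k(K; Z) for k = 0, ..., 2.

H_0 = Z,  H_1 = Z,  H_2 = 0.

K has 6 vertices, 12 edges, 6 triangles.
rank ∂_0 = 0, rank ∂_1 = 5 ⇒ b_0 = 6 − 0 − 5 = 1; all invariant factors of ∂_1 are 1 so no torsion. So H_0 ≅ Z.
rank ∂_1 = 5, rank ∂_2 = 6 ⇒ b_1 = 12 − 5 − 6 = 1; all invariant factors of ∂_2 are 1 so no torsion. So H_1 ≅ Z.
rank ∂_2 = 6, rank ∂_3 = 0 ⇒ b_2 = 6 − 6 − 0 = 0. So H_2 ≅ 0.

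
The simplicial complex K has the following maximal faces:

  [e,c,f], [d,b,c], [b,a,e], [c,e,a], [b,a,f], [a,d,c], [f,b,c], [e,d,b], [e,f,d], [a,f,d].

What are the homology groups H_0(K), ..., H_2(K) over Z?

H_0 = Z,  H_1 = Z/2Z,  H_2 = 0.

We work with the vertex ordering a < b < c < d < e < f. The simplices of K, each written with vertices in increasing order, are:

  0-simplices (6): a, b, c, d, e, f
  1-simplices (15): ab, ac, ad, ae, af, bc, bd, be, bf, cd, ce, cf, de, df, ef
  2-simplices (10): abe, abf, acd, ace, adf, bcd, bcf, bde, cef, def

Hence C_0 ≅ Z^6, C_1 ≅ Z^15, C_2 ≅ Z^10.

∂_1: C_1 → C_0 sends each edge [p,q] (with p < q) to q − p.
As a 6×15 matrix over Z this has rank 5, with invariant factors (1,1,1,1,1).

∂_2: C_2 → C_1 sends each 2-simplex [p,q,r] to [q,r] − [p,r] + [p,q]. For instance
  ∂abf = bf − af + ab,
  ∂bcf = cf − bf + bc.
The resulting 15×10 matrix has rank 10, and its Smith normal form has invariant factors (1,1,1,1,1,1,1,1,1,2).

Now H_k = ker ∂_k / im ∂_{k+1}, so:

  H_0: rank C_0 − rank ∂_1 = 6 − 5 = 1, and the invariant factors of ∂_1 are all 1, so H_0 ≅ Z.
  H_1: rank ker ∂_1 − rank ∂_2 = (15 − 5) − 10 = 0, and ∂_2 has invariant factor 2 > 1, so H_1 ≅ Z/2Z.
  H_2: rank ker ∂_2 − rank ∂_3 = (10 − 10) − 0 = 0, and there is no ∂_3, so H_2 ≅ 0.

As a check, the Euler characteristic is 6 − 15 + 10 = 1, which agrees with 1 − 0 + 0 = 1.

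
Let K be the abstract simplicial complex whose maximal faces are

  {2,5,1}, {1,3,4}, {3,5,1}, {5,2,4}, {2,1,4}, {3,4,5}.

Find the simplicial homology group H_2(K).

H_2 = Z.

We work with the vertex ordering 1 < 2 < 3 < 4 < 5. The simplices of K, each written with vertices in increasing order, are:

  0-simplices (5): [1], [2], [3], [4], [5]
  1-simplices (9): [1,2], [1,3], [1,4], [1,5], [2,4], [2,5], [3,4], [3,5], [4,5]
  2-simplices (6): [1,2,4], [1,2,5], [1,3,4], [1,3,5], [2,4,5], [3,4,5]

Hence C_0 ≅ Z^5, C_1 ≅ Z^9, C_2 ≅ Z^6.

The boundary map ∂_1: C_1 → C_0 sends each edge [p,q] (with p < q) to q − p. For instance
  ∂[1,4] = [4] − [1].
The 5×9 boundary matrix has rank 4 and Smith normal form diag(1,1,1,1).

∂_2: C_2 → C_1 sends each 2-simplex [p,q,r] to [q,r] − [p,r] + [p,q]. For instance
  ∂[2,4,5] = [4,5] − [2,5] + [2,4],
  ∂[1,3,5] = [3,5] − [1,5] + [1,3].
The 9×6 boundary matrix has rank 5 and Smith normal form diag(1,1,1,1,1).

Reading off H_k = ker ∂_k / im ∂_{k+1}:

  H_2: rank ker ∂_2 − rank ∂_3 = (6 − 5) − 0 = 1, and there is no ∂_3, so H_2 = Z.

(K is a triangulation of the 2-sphere S^2.)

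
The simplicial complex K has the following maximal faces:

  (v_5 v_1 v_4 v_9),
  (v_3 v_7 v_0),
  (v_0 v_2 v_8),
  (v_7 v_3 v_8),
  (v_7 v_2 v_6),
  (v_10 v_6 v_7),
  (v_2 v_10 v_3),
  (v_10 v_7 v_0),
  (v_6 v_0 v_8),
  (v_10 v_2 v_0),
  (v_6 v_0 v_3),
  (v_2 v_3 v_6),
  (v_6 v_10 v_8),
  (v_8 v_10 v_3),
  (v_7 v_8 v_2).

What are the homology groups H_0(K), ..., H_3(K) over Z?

H_0 = Z^2,  H_1 = Z^2,  H_2 = Z,  H_3 = 0.

Order the vertices as v_0 < v_1 < v_2 < v_3 < v_4 < v_5 < v_6 < v_7 < v_8 < v_9 < v_10. Listing each simplex with vertices in this order, K has dimension 3 with simplices:

  0-simplices (11): [v_0], [v_1], [v_2], [v_3], [v_4], [v_5], [v_6], [v_7], [v_8], [v_9], [v_10]
  1-simplices (27): (27 of them)
  2-simplices (18): (18 of them)
  3-simplices (1): [v_1,v_4,v_5,v_9]

Hence C_0 ≅ Z^11, C_1 ≅ Z^27, C_2 ≅ Z^18, C_3 ≅ Z^1.

∂_1: C_1 → C_0 is given by ∂[p,q] = [q] − [p]. For instance
  ∂[v_0,v_10] = [v_10] − [v_0].
As a 11×27 matrix over Z this has rank 9, with invariant factors (1,1,1,1,1,1,1,1,1).

∂_2: C_2 → C_1 maps a triangle to the signed sum of its edges. For instance
  ∂[v_2,v_6,v_7] = [v_6,v_7] − [v_2,v_7] + [v_2,v_6],
  ∂[v_0,v_2,v_8] = [v_2,v_8] − [v_0,v_8] + [v_0,v_2].
The 27×18 boundary matrix has rank 16 and Smith normal form diag(1,1,1,1,1,1,1,1,1,1,1,1,1,1,1,1).

Boundary ∂_3: C_3 → C_2 sends each 3-simplex σ to the alternating sum Σ_i (−1)^i (σ with its i-th vertex removed). For instance
  ∂[v_1,v_4,v_5,v_9] = [v_4,v_5,v_9] − [v_1,v_5,v_9] + [v_1,v_4,v_9] − [v_1,v_4,v_5].
The 18×1 boundary matrix has rank 1 and Smith normal form diag(1).

Computing H_k = (kernel of ∂_k) / (image of ∂_{k+1}):

  H_0: rank C_0 − rank ∂_1 = 11 − 9 = 2, and the invariant factors of ∂_1 are all 1, so H_0 = Z^2.
  H_1: rank ker ∂_1 − rank ∂_2 = (27 − 9) − 16 = 2, and the invariant factors of ∂_2 are all 1, so H_1 = Z^2.
  H_2: rank ker ∂_2 − rank ∂_3 = (18 − 16) − 1 = 1, and the invariant factors of ∂_3 are all 1, so H_2 = Z.
  H_3: rank ker ∂_3 − rank ∂_4 = (1 − 1) − 0 = 0, and there is no ∂_4, so H_3 = 0.

(K is a triangulation of the disjoint union of the torus T^2 and the 3-simplex.)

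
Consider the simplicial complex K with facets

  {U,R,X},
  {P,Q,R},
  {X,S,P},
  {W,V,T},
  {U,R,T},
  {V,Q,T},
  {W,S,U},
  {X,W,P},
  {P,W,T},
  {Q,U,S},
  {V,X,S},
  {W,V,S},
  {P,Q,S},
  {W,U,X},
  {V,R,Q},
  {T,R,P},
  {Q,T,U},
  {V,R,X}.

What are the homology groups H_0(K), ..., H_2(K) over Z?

H_0 ≅ Z,  H_1 ≅ Z × Z/2,  H_2 = 0.

Fix the vertex order P < Q < R < S < T < U < V < W < X and write every simplex with vertices in increasing order. Then dim K = 2 and the simplices of K are:

  0-simplices (9): P, Q, R, S, T, U, V, W, X
  1-simplices (27): PQ, PR, PS, PT, PW, PX, QR, QS, QT, QU, QV, RT, RU, RV, RX, SU, SV, SW, SX, TU, TV, TW, UW, UX, VW, VX, WX
  2-simplices (18): PQR, PQS, PRT, PSX, PTW, PWX, QRV, QSU, QTU, QTV, RTU, RUX, RVX, SUW, SVW, SVX, TVW, UWX

giving chain groups C_0 ≅ Z^9, C_1 ≅ Z^27, C_2 ≅ Z^18.

The boundary map ∂_1: C_1 → C_0 sends each edge [p,q] (with p < q) to q − p.
This gives a 9×27 integer matrix of rank 8; reducing to Smith normal form yields diagonal entries (1,1,1,1,1,1,1,1).

The boundary map ∂_2: C_2 → C_1 acts by ∂[p,q,r] = [q,r] − [p,r] + [p,q]. For instance
  ∂SUW = UW − SW + SU,
  ∂SVW = VW − SW + SV.
The resulting 27×18 matrix has rank 18, and its Smith normal form has invariant factors (1,1,1,1,1,1,1,1,1,1,1,1,1,1,1,1,1,2).

Reading off H_k = ker ∂_k / im ∂_{k+1}:

  H_0: rank C_0 − rank ∂_1 = 9 − 8 = 1, and the invariant factors of ∂_1 are all 1, so H_0 = Z.
  H_1: rank ker ∂_1 − rank ∂_2 = (27 − 8) − 18 = 1, and ∂_2 has invariant factor 2 > 1, so H_1 = Z × Z/2.
  H_2: rank ker ∂_2 − rank ∂_3 = (18 − 18) − 0 = 0, and there is no ∂_3, so H_2 = 0.

(K is a triangulation of the Klein bottle.)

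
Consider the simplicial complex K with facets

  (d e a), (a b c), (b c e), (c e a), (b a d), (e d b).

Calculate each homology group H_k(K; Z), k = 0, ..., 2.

H_0 ≅ Z,  H_1 = 0,  H_2 ≅ Z.

Take the total order a < b < c < d < e on the vertex set. Then K (dimension 2) consists of the simplices:

  0-simplices (5): a, b, c, d, e
  1-simplices (9): ab, ac, ad, ae, bc, bd, be, ce, de
  2-simplices (6): abc, abd, ace, ade, bce, bde

Hence C_0 ≅ Z^5, C_1 ≅ Z^9, C_2 ≅ Z^6.

∂_1: C_1 → C_0 maps an edge to its endpoints' difference, ∂[p,q] = q − p.
This gives a 5×9 integer matrix of rank 4; reducing to Smith normal form yields diagonal entries (1,1,1,1).

Boundary ∂_2: C_2 → C_1 sends each 2-simplex [p,q,r] to [q,r] − [p,r] + [p,q]. For instance
  ∂ade = de − ae + ad,
  ∂abd = bd − ad + ab.
The resulting 9×6 matrix has rank 5, and its Smith normal form has invariant factors (1,1,1,1,1).

Reading off H_k = ker ∂_k / im ∂_{k+1}:

  H_0: rank C_0 − rank ∂_1 = 5 − 4 = 1, and the invariant factors of ∂_1 are all 1, so H_0 = Z.
  H_1: rank ker ∂_1 − rank ∂_2 = (9 − 4) − 5 = 0, and the invariant factors of ∂_2 are all 1, so H_1 = 0.
  H_2: rank ker ∂_2 − rank ∂_3 = (6 − 5) − 0 = 1, and there is no ∂_3, so H_2 = Z.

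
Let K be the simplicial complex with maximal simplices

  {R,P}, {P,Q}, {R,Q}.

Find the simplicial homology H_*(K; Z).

Order the vertices as P < Q < R. Listing each simplex with vertices in this order, K has dimension 1 with simplices:

  0-simplices (3): P, Q, R
  1-simplices (3): PQ, PR, QR

giving chain groups C_0 ≅ Z^3, C_1 ≅ Z^3.

The boundary map ∂_1: C_1 → C_0 is given by ∂[p,q] = [q] − [p].
As a 3×3 matrix over Z this has rank 2, with invariant factors (1,1).

Computing H_k = (kernel of ∂_k) / (image of ∂_{k+1}):

  H_0: rank C_0 − rank ∂_1 = 3 − 2 = 1, and the invariant factors of ∂_1 are all 1, so H_0 = Z.
  H_1: rank ker ∂_1 − rank ∂_2 = (3 − 2) − 0 = 1, and there is no ∂_2, so H_1 = Z.

H_0 = Z,  H_1 = Z.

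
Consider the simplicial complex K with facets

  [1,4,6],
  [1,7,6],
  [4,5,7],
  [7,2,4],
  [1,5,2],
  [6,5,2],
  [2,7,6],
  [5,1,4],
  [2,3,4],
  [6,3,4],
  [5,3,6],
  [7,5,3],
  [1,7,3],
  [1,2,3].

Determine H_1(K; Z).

H_1 = Z^2.

We work with the vertex ordering 1 < 2 < 3 < 4 < 5 < 6 < 7. The simplices of K, each written with vertices in increasing order, are:

  0-simplices (7): [1], [2], [3], [4], [5], [6], [7]
  1-simplices (21): [1,2], [1,3], [1,4], [1,5], [1,6], [1,7], [2,3], [2,4], [2,5], [2,6], [2,7], [3,4], [3,5], [3,6], [3,7], [4,5], [4,6], [4,7], [5,6], [5,7], [6,7]
  2-simplices (14): [1,2,3], [1,2,5], [1,3,7], [1,4,5], [1,4,6], [1,6,7], [2,3,4], [2,4,7], [2,5,6], [2,6,7], [3,4,6], [3,5,6], [3,5,7], [4,5,7]

giving chain groups C_0 ≅ Z^7, C_1 ≅ Z^21, C_2 ≅ Z^14.

∂_1: C_1 → C_0 sends each edge [p,q] (with p < q) to q − p.
This gives a 7×21 integer matrix of rank 6; reducing to Smith normal form yields diagonal entries (1,1,1,1,1,1).

∂_2: C_2 → C_1 maps a triangle to the signed sum of its edges. For instance
  ∂[2,6,7] = [6,7] − [2,7] + [2,6],
  ∂[2,4,7] = [4,7] − [2,7] + [2,4].
This gives a 21×14 integer matrix of rank 13; reducing to Smith normal form yields diagonal entries (1,1,1,1,1,1,1,1,1,1,1,1,1).

From H_k ≅ ker(∂_k) / im(∂_{k+1}) we obtain:

  H_1: rank ker ∂_1 − rank ∂_2 = (21 − 6) − 13 = 2, and the invariant factors of ∂_2 are all 1, so H_1 ≅ Z^2.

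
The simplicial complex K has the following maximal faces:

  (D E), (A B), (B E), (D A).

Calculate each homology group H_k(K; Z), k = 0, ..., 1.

We work with the vertex ordering A < B < D < E. The simplices of K, each written with vertices in increasing order, are:

  0-simplices (4): A, B, D, E
  1-simplices (4): AB, AD, BE, DE

so the chain groups are C_0 ≅ Z^4, C_1 ≅ Z^4.

∂_1: C_1 → C_0 is given by ∂[p,q] = [q] − [p].
This gives a 4×4 integer matrix of rank 3; reducing to Smith normal form yields diagonal entries (1,1,1).

Now H_k = ker ∂_k / im ∂_{k+1}, so:

  H_0: rank C_0 − rank ∂_1 = 4 − 3 = 1, and the invariant factors of ∂_1 are all 1, so H_0 ≅ Z.
  H_1: rank ker ∂_1 − rank ∂_2 = (4 − 3) − 0 = 1, and there is no ∂_2, so H_1 ≅ Z.

As a check, the Euler characteristic is 4 − 4 = 0, which agrees with 1 − 1 = 0.
(K is a triangulation of the circle S^1.)

H_0 = Z,  H_1 = Z.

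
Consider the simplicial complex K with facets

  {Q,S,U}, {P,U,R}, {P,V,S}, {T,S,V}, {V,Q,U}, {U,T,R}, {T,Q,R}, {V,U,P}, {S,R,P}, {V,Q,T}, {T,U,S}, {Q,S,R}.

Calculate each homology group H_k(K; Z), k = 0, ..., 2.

K has 7 vertices, 18 edges, 12 triangles.
rank ∂_0 = 0, rank ∂_1 = 6 ⇒ b_0 = 7 − 0 − 6 = 1; all invariant factors of ∂_1 are 1 so no torsion. So H_0 ≅ Z.
rank ∂_1 = 6, rank ∂_2 = 12 ⇒ b_1 = 18 − 6 − 12 = 0; ∂_2 has invariant factor(s) [2] giving torsion. So H_1 ≅ Z/2.
rank ∂_2 = 12, rank ∂_3 = 0 ⇒ b_2 = 12 − 12 − 0 = 0. So H_2 ≅ 0.

H_0 = Z,  H_1 = Z/2,  H_2 = 0.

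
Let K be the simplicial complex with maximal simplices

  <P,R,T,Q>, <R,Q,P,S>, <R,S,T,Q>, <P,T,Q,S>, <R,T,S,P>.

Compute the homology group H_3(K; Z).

Fix the vertex order P < Q < R < S < T and write every simplex with vertices in increasing order. Then dim K = 3 and the simplices of K are:

  0-simplices (5): P, Q, R, S, T
  1-simplices (10): PQ, PR, PS, PT, QR, QS, QT, RS, RT, ST
  2-simplices (10): PQR, PQS, PQT, PRS, PRT, PST, QRS, QRT, QST, RST
  3-simplices (5): PQRS, PQRT, PQST, PRST, QRST

Hence C_0 ≅ Z^5, C_1 ≅ Z^10, C_2 ≅ Z^10, C_3 ≅ Z^5.

∂_1: C_1 → C_0 maps an edge to its endpoints' difference, ∂[p,q] = q − p. For instance
  ∂PS = S − P.
As a 5×10 matrix over Z this has rank 4, with invariant factors (1,1,1,1).

∂_2: C_2 → C_1 acts by ∂[p,q,r] = [q,r] − [p,r] + [p,q]. For instance
  ∂QRT = RT − QT + QR,
  ∂PRT = RT − PT + PR.
The 10×10 boundary matrix has rank 6 and Smith normal form diag(1,1,1,1,1,1).

The boundary map ∂_3: C_3 → C_2 sends each 3-simplex σ to the alternating sum Σ_i (−1)^i (σ with its i-th vertex removed). For instance
  ∂PQRT = QRT − PRT + PQT − PQR,
  ∂PQRS = QRS − PRS + PQS − PQR.
As a 10×5 matrix over Z this has rank 4, with invariant factors (1,1,1,1).

Reading off H_k = ker ∂_k / im ∂_{k+1}:

  H_3: rank ker ∂_3 − rank ∂_4 = (5 − 4) − 0 = 1, and there is no ∂_4, so H_3 = Z.

(K is a triangulation of the 3-sphere S^3.)

H_3 = Z.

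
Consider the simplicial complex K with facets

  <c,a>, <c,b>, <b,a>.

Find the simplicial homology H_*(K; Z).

H_0 ≅ Z,  H_1 ≅ Z.

Take the total order a < b < c on the vertex set. Then K (dimension 1) consists of the simplices:

  0-simplices (3): a, b, c
  1-simplices (3): ab, ac, bc

so the chain groups are C_0 ≅ Z^3, C_1 ≅ Z^3.

Boundary ∂_1: C_1 → C_0 maps an edge to its endpoints' difference, ∂[p,q] = q − p.
The resulting 3×3 matrix has rank 2, and its Smith normal form has invariant factors (1,1).

Reading off H_k = ker ∂_k / im ∂_{k+1}:

  H_0: rank C_0 − rank ∂_1 = 3 − 2 = 1, and the invariant factors of ∂_1 are all 1, so H_0 ≅ Z.
  H_1: rank ker ∂_1 − rank ∂_2 = (3 − 2) − 0 = 1, and there is no ∂_2, so H_1 ≅ Z.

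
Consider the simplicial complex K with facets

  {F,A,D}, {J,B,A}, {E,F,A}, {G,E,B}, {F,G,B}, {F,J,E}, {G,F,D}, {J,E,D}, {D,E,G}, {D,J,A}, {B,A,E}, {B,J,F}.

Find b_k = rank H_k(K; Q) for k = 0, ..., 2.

We work with the vertex ordering A < B < D < E < F < G < J. The simplices of K, each written with vertices in increasing order, are:

  0-simplices (7): A, B, D, E, F, G, J
  1-simplices (18): AB, AD, AE, AF, AJ, BE, BF, BG, BJ, DE, DF, DG, DJ, EF, EG, EJ, FG, FJ
  2-simplices (12): ABE, ABJ, ADF, ADJ, AEF, BEG, BFG, BFJ, DEG, DEJ, DFG, EFJ

giving chain groups C_0 ≅ Z^7, C_1 ≅ Z^18, C_2 ≅ Z^12.

∂_1: C_1 → C_0 is given by ∂[p,q] = [q] − [p].
The 7×18 boundary matrix has rank 6 and Smith normal form diag(1,1,1,1,1,1).

The boundary map ∂_2: C_2 → C_1 acts by ∂[p,q,r] = [q,r] − [p,r] + [p,q]. For instance
  ∂BFJ = FJ − BJ + BF,
  ∂ABJ = BJ − AJ + AB.
The 18×12 boundary matrix has rank 12 and Smith normal form diag(1,1,1,1,1,1,1,1,1,1,1,2).

Reading off H_k = ker ∂_k / im ∂_{k+1}:

  H_0: rank C_0 − rank ∂_1 = 7 − 6 = 1, and the invariant factors of ∂_1 are all 1, so H_0 = Z.
  H_1: rank ker ∂_1 − rank ∂_2 = (18 − 6) − 12 = 0, and ∂_2 has invariant factor 2 > 1, so H_1 = Z/2.
  H_2: rank ker ∂_2 − rank ∂_3 = (12 − 12) − 0 = 0, and there is no ∂_3, so H_2 = 0.

As a check, the Euler characteristic is 7 − 18 + 12 = 1, which agrees with 1 − 0 + 0 = 1.

Hence the Betti numbers are b_0 = 1, b_1 = 0, b_2 = 0.

b_0 = 1, b_1 = 0, b_2 = 0.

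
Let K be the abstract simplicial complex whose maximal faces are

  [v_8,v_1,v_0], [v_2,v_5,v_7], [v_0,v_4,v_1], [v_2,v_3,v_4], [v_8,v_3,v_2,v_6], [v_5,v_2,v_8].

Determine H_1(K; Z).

Take the total order v_0 < v_1 < v_2 < v_3 < v_4 < v_5 < v_6 < v_7 < v_8 on the vertex set. Then K (dimension 3) consists of the simplices:

  0-simplices (9): [v_0], [v_1], [v_2], [v_3], [v_4], [v_5], [v_6], [v_7], [v_8]
  1-simplices (17): (17 of them)
  2-simplices (9): [v_0,v_1,v_4], [v_0,v_1,v_8], [v_2,v_3,v_4], [v_2,v_3,v_6], [v_2,v_3,v_8], [v_2,v_5,v_7], [v_2,v_5,v_8], [v_2,v_6,v_8], [v_3,v_6,v_8]
  3-simplices (1): [v_2,v_3,v_6,v_8]

giving chain groups C_0 ≅ Z^9, C_1 ≅ Z^17, C_2 ≅ Z^9, C_3 ≅ Z^1.

The boundary map ∂_1: C_1 → C_0 sends each edge [p,q] (with p < q) to q − p.
As a 9×17 matrix over Z this has rank 8, with invariant factors (1,1,1,1,1,1,1,1).

Boundary ∂_2: C_2 → C_1 sends each 2-simplex [p,q,r] to [q,r] − [p,r] + [p,q]. For instance
  ∂[v_3,v_6,v_8] = [v_6,v_8] − [v_3,v_8] + [v_3,v_6],
  ∂[v_2,v_3,v_4] = [v_3,v_4] − [v_2,v_4] + [v_2,v_3].
The resulting 17×9 matrix has rank 8, and its Smith normal form has invariant factors (1,1,1,1,1,1,1,1).

∂_3: C_3 → C_2 sends each 3-simplex σ to the alternating sum Σ_i (−1)^i (σ with its i-th vertex removed). For instance
  ∂[v_2,v_3,v_6,v_8] = [v_3,v_6,v_8] − [v_2,v_6,v_8] + [v_2,v_3,v_8] − [v_2,v_3,v_6].
The resulting 9×1 matrix has rank 1, and its Smith normal form has invariant factors (1).

Reading off H_k = ker ∂_k / im ∂_{k+1}:

  H_1: rank ker ∂_1 − rank ∂_2 = (17 − 8) − 8 = 1, and the invariant factors of ∂_2 are all 1, so H_1 = Z.

H_1 = Z.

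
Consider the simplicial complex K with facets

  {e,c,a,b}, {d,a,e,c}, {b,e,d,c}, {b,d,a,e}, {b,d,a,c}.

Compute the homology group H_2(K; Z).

We work with the vertex ordering a < b < c < d < e. The simplices of K, each written with vertices in increasing order, are:

  0-simplices (5): a, b, c, d, e
  1-simplices (10): ab, ac, ad, ae, bc, bd, be, cd, ce, de
  2-simplices (10): abc, abd, abe, acd, ace, ade, bcd, bce, bde, cde
  3-simplices (5): abcd, abce, abde, acde, bcde

Hence C_0 ≅ Z^5, C_1 ≅ Z^10, C_2 ≅ Z^10, C_3 ≅ Z^5.

∂_1: C_1 → C_0 is given by ∂[p,q] = [q] − [p]. For instance
  ∂be = e − b.
As a 5×10 matrix over Z this has rank 4, with invariant factors (1,1,1,1).

The boundary map ∂_2: C_2 → C_1 maps a triangle to the signed sum of its edges. For instance
  ∂bcd = cd − bd + bc,
  ∂abe = be − ae + ab.
As a 10×10 matrix over Z this has rank 6, with invariant factors (1,1,1,1,1,1).

∂_3: C_3 → C_2 sends each 3-simplex σ to the alternating sum Σ_i (−1)^i (σ with its i-th vertex removed). For instance
  ∂bcde = cde − bde + bce − bcd,
  ∂acde = cde − ade + ace − acd.
As a 10×5 matrix over Z this has rank 4, with invariant factors (1,1,1,1).

From H_k ≅ ker(∂_k) / im(∂_{k+1}) we obtain:

  H_2: rank ker ∂_2 − rank ∂_3 = (10 − 6) − 4 = 0, and the invariant factors of ∂_3 are all 1, so H_2 ≅ 0.

(K is a triangulation of the 3-sphere S^3.)

H_2 = 0.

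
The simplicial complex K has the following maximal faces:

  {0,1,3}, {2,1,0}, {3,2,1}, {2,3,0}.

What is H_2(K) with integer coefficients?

H_2 ≅ Z.

Fix the vertex order 0 < 1 < 2 < 3 and write every simplex with vertices in increasing order. Then dim K = 2 and the simplices of K are:

  0-simplices (4): [0], [1], [2], [3]
  1-simplices (6): [0,1], [0,2], [0,3], [1,2], [1,3], [2,3]
  2-simplices (4): [0,1,2], [0,1,3], [0,2,3], [1,2,3]

Hence C_0 ≅ Z^4, C_1 ≅ Z^6, C_2 ≅ Z^4.

∂_1: C_1 → C_0 is given by ∂[p,q] = [q] − [p]. For instance
  ∂[0,2] = [2] − [0].
The resulting 4×6 matrix has rank 3, and its Smith normal form has invariant factors (1,1,1).

The boundary map ∂_2: C_2 → C_1 sends each 2-simplex [p,q,r] to [q,r] − [p,r] + [p,q]. For instance
  ∂[1,2,3] = [2,3] − [1,3] + [1,2],
  ∂[0,2,3] = [2,3] − [0,3] + [0,2].
The 6×4 boundary matrix has rank 3 and Smith normal form diag(1,1,1).

Now H_k = ker ∂_k / im ∂_{k+1}, so:

  H_2: rank ker ∂_2 − rank ∂_3 = (4 − 3) − 0 = 1, and there is no ∂_3, so H_2 ≅ Z.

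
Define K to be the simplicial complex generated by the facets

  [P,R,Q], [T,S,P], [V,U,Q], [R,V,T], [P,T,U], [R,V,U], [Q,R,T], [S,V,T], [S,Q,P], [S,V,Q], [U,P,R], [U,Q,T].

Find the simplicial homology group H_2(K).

K has 7 vertices, 18 edges, 12 triangles.
rank ∂_2 = 12, rank ∂_3 = 0 ⇒ b_2 = 12 − 12 − 0 = 0. So H_2 ≅ 0.

H_2 = 0.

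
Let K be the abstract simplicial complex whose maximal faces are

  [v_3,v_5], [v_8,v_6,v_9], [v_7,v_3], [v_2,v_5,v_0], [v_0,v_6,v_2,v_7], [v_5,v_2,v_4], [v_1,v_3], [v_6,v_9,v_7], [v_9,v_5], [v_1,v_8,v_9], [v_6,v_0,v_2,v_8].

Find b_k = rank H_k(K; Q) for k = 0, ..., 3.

b_0 = 1, b_1 = 3, b_2 = 0, b_3 = 0.

K has 10 vertices, 22 edges, 12 triangles, 2 3-simplices.
rank ∂_0 = 0, rank ∂_1 = 9 ⇒ b_0 = 10 − 0 − 9 = 1; all invariant factors of ∂_1 are 1 so no torsion. So H_0 ≅ Z.
rank ∂_1 = 9, rank ∂_2 = 10 ⇒ b_1 = 22 − 9 − 10 = 3; all invariant factors of ∂_2 are 1 so no torsion. So H_1 ≅ Z^3.
rank ∂_2 = 10, rank ∂_3 = 2 ⇒ b_2 = 12 − 10 − 2 = 0; all invariant factors of ∂_3 are 1 so no torsion. So H_2 ≅ 0.
rank ∂_3 = 2, rank ∂_4 = 0 ⇒ b_3 = 2 − 2 − 0 = 0. So H_3 ≅ 0.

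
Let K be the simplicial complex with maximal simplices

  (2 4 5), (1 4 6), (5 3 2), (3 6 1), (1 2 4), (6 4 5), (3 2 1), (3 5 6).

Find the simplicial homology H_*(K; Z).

Order the vertices as 1 < 2 < 3 < 4 < 5 < 6. Listing each simplex with vertices in this order, K has dimension 2 with simplices:

  0-simplices (6): [1], [2], [3], [4], [5], [6]
  1-simplices (12): [1,2], [1,3], [1,4], [1,6], [2,3], [2,4], [2,5], [3,5], [3,6], [4,5], [4,6], [5,6]
  2-simplices (8): [1,2,3], [1,2,4], [1,3,6], [1,4,6], [2,3,5], [2,4,5], [3,5,6], [4,5,6]

Hence C_0 ≅ Z^6, C_1 ≅ Z^12, C_2 ≅ Z^8.

The boundary map ∂_1: C_1 → C_0 sends each edge [p,q] (with p < q) to q − p.
As a 6×12 matrix over Z this has rank 5, with invariant factors (1,1,1,1,1).

The boundary map ∂_2: C_2 → C_1 maps a triangle to the signed sum of its edges. For instance
  ∂[1,2,4] = [2,4] − [1,4] + [1,2],
  ∂[2,4,5] = [4,5] − [2,5] + [2,4].
This gives a 12×8 integer matrix of rank 7; reducing to Smith normal form yields diagonal entries (1,1,1,1,1,1,1).

Reading off H_k = ker ∂_k / im ∂_{k+1}:

  H_0: rank C_0 − rank ∂_1 = 6 − 5 = 1, and the invariant factors of ∂_1 are all 1, so H_0 ≅ Z.
  H_1: rank ker ∂_1 − rank ∂_2 = (12 − 5) − 7 = 0, and the invariant factors of ∂_2 are all 1, so H_1 ≅ 0.
  H_2: rank ker ∂_2 − rank ∂_3 = (8 − 7) − 0 = 1, and there is no ∂_3, so H_2 ≅ Z.

H_0 ≅ Z,  H_1 = 0,  H_2 ≅ Z.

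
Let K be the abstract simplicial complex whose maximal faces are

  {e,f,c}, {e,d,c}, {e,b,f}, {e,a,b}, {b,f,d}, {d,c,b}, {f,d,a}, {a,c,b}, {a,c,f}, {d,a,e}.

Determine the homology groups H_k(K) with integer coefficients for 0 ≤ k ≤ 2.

Take the total order a < b < c < d < e < f on the vertex set. Then K (dimension 2) consists of the simplices:

  0-simplices (6): a, b, c, d, e, f
  1-simplices (15): ab, ac, ad, ae, af, bc, bd, be, bf, cd, ce, cf, de, df, ef
  2-simplices (10): abc, abe, acf, ade, adf, bcd, bdf, bef, cde, cef

Hence C_0 ≅ Z^6, C_1 ≅ Z^15, C_2 ≅ Z^10.

The boundary map ∂_1: C_1 → C_0 is given by ∂[p,q] = [q] − [p]. For instance
  ∂ad = d − a.
This gives a 6×15 integer matrix of rank 5; reducing to Smith normal form yields diagonal entries (1,1,1,1,1).

The boundary map ∂_2: C_2 → C_1 maps a triangle to the signed sum of its edges. For instance
  ∂acf = cf − af + ac,
  ∂cde = de − ce + cd.
The resulting 15×10 matrix has rank 10, and its Smith normal form has invariant factors (1,1,1,1,1,1,1,1,1,2).

Now H_k = ker ∂_k / im ∂_{k+1}, so:

  H_0: rank C_0 − rank ∂_1 = 6 − 5 = 1, and the invariant factors of ∂_1 are all 1, so H_0 = Z.
  H_1: rank ker ∂_1 − rank ∂_2 = (15 − 5) − 10 = 0, and ∂_2 has invariant factor 2 > 1, so H_1 = Z/2Z.
  H_2: rank ker ∂_2 − rank ∂_3 = (10 − 10) − 0 = 0, and there is no ∂_3, so H_2 = 0.

H_0 = Z,  H_1 = Z/2Z,  H_2 = 0.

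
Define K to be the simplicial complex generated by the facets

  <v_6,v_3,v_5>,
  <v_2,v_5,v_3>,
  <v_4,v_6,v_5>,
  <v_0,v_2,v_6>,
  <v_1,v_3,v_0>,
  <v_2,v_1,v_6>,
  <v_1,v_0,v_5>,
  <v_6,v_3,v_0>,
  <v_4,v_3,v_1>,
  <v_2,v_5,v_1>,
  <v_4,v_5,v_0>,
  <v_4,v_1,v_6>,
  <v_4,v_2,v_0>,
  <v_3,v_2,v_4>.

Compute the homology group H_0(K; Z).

H_0 ≅ Z.

Take the total order v_0 < v_1 < v_2 < v_3 < v_4 < v_5 < v_6 on the vertex set. Then K (dimension 2) consists of the simplices:

  0-simplices (7): [v_0], [v_1], [v_2], [v_3], [v_4], [v_5], [v_6]
  1-simplices (21): (21 of them)
  2-simplices (14): (14 of them)

so the chain groups are C_0 ≅ Z^7, C_1 ≅ Z^21, C_2 ≅ Z^14.

∂_1: C_1 → C_0 sends each edge [p,q] (with p < q) to q − p. For instance
  ∂[v_4,v_5] = [v_5] − [v_4].
This gives a 7×21 integer matrix of rank 6; reducing to Smith normal form yields diagonal entries (1,1,1,1,1,1).

Boundary ∂_2: C_2 → C_1 maps a triangle to the signed sum of its edges. For instance
  ∂[v_2,v_3,v_4] = [v_3,v_4] − [v_2,v_4] + [v_2,v_3],
  ∂[v_1,v_4,v_6] = [v_4,v_6] − [v_1,v_6] + [v_1,v_4].
As a 21×14 matrix over Z this has rank 13, with invariant factors (1,1,1,1,1,1,1,1,1,1,1,1,1).

Reading off H_k = ker ∂_k / im ∂_{k+1}:

  H_0: rank C_0 − rank ∂_1 = 7 − 6 = 1, and the invariant factors of ∂_1 are all 1, so H_0 = Z.

(K is a triangulation of the torus T^2.)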